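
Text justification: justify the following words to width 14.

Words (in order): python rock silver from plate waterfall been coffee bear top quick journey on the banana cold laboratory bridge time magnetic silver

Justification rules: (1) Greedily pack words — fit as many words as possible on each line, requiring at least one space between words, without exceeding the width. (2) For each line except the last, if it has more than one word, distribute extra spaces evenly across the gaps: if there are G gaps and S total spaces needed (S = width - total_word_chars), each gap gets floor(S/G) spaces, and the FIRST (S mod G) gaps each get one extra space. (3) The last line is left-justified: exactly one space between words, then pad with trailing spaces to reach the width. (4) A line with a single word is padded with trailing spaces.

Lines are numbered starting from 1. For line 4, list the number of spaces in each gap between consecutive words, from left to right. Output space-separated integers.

Answer: 1

Derivation:
Line 1: ['python', 'rock'] (min_width=11, slack=3)
Line 2: ['silver', 'from'] (min_width=11, slack=3)
Line 3: ['plate'] (min_width=5, slack=9)
Line 4: ['waterfall', 'been'] (min_width=14, slack=0)
Line 5: ['coffee', 'bear'] (min_width=11, slack=3)
Line 6: ['top', 'quick'] (min_width=9, slack=5)
Line 7: ['journey', 'on', 'the'] (min_width=14, slack=0)
Line 8: ['banana', 'cold'] (min_width=11, slack=3)
Line 9: ['laboratory'] (min_width=10, slack=4)
Line 10: ['bridge', 'time'] (min_width=11, slack=3)
Line 11: ['magnetic'] (min_width=8, slack=6)
Line 12: ['silver'] (min_width=6, slack=8)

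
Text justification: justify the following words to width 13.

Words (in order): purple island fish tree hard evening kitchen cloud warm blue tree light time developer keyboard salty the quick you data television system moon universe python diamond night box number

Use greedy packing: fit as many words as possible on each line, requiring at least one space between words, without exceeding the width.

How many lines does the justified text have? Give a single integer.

Line 1: ['purple', 'island'] (min_width=13, slack=0)
Line 2: ['fish', 'tree'] (min_width=9, slack=4)
Line 3: ['hard', 'evening'] (min_width=12, slack=1)
Line 4: ['kitchen', 'cloud'] (min_width=13, slack=0)
Line 5: ['warm', 'blue'] (min_width=9, slack=4)
Line 6: ['tree', 'light'] (min_width=10, slack=3)
Line 7: ['time'] (min_width=4, slack=9)
Line 8: ['developer'] (min_width=9, slack=4)
Line 9: ['keyboard'] (min_width=8, slack=5)
Line 10: ['salty', 'the'] (min_width=9, slack=4)
Line 11: ['quick', 'you'] (min_width=9, slack=4)
Line 12: ['data'] (min_width=4, slack=9)
Line 13: ['television'] (min_width=10, slack=3)
Line 14: ['system', 'moon'] (min_width=11, slack=2)
Line 15: ['universe'] (min_width=8, slack=5)
Line 16: ['python'] (min_width=6, slack=7)
Line 17: ['diamond', 'night'] (min_width=13, slack=0)
Line 18: ['box', 'number'] (min_width=10, slack=3)
Total lines: 18

Answer: 18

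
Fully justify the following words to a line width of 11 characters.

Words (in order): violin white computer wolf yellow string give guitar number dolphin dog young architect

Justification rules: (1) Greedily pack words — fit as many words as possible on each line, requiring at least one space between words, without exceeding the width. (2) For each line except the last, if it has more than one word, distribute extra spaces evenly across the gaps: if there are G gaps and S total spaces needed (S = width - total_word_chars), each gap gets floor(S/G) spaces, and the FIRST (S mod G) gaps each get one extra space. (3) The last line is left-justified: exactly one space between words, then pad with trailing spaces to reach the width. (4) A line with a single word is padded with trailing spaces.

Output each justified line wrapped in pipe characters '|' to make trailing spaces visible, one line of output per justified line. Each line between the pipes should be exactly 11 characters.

Line 1: ['violin'] (min_width=6, slack=5)
Line 2: ['white'] (min_width=5, slack=6)
Line 3: ['computer'] (min_width=8, slack=3)
Line 4: ['wolf', 'yellow'] (min_width=11, slack=0)
Line 5: ['string', 'give'] (min_width=11, slack=0)
Line 6: ['guitar'] (min_width=6, slack=5)
Line 7: ['number'] (min_width=6, slack=5)
Line 8: ['dolphin', 'dog'] (min_width=11, slack=0)
Line 9: ['young'] (min_width=5, slack=6)
Line 10: ['architect'] (min_width=9, slack=2)

Answer: |violin     |
|white      |
|computer   |
|wolf yellow|
|string give|
|guitar     |
|number     |
|dolphin dog|
|young      |
|architect  |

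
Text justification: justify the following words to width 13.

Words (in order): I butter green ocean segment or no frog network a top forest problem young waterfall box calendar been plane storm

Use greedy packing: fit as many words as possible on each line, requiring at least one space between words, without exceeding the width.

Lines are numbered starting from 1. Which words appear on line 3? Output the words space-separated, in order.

Line 1: ['I', 'butter'] (min_width=8, slack=5)
Line 2: ['green', 'ocean'] (min_width=11, slack=2)
Line 3: ['segment', 'or', 'no'] (min_width=13, slack=0)
Line 4: ['frog', 'network'] (min_width=12, slack=1)
Line 5: ['a', 'top', 'forest'] (min_width=12, slack=1)
Line 6: ['problem', 'young'] (min_width=13, slack=0)
Line 7: ['waterfall', 'box'] (min_width=13, slack=0)
Line 8: ['calendar', 'been'] (min_width=13, slack=0)
Line 9: ['plane', 'storm'] (min_width=11, slack=2)

Answer: segment or no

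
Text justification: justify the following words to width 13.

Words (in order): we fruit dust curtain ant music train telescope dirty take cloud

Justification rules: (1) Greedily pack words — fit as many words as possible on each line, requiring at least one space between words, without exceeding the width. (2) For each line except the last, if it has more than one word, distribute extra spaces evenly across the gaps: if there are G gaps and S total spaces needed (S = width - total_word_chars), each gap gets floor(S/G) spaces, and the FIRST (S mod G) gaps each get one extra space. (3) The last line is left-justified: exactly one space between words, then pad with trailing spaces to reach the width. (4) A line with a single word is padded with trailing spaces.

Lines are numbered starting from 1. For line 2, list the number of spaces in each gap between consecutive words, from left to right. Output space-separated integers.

Answer: 3

Derivation:
Line 1: ['we', 'fruit', 'dust'] (min_width=13, slack=0)
Line 2: ['curtain', 'ant'] (min_width=11, slack=2)
Line 3: ['music', 'train'] (min_width=11, slack=2)
Line 4: ['telescope'] (min_width=9, slack=4)
Line 5: ['dirty', 'take'] (min_width=10, slack=3)
Line 6: ['cloud'] (min_width=5, slack=8)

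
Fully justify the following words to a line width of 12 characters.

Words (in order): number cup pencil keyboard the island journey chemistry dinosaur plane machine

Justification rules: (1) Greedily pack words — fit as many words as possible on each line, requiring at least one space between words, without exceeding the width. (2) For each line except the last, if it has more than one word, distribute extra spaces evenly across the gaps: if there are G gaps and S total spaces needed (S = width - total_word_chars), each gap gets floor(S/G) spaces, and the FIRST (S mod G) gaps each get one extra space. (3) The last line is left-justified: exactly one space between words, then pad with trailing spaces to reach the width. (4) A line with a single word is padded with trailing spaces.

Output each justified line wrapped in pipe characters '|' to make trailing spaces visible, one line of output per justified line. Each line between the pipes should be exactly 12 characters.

Line 1: ['number', 'cup'] (min_width=10, slack=2)
Line 2: ['pencil'] (min_width=6, slack=6)
Line 3: ['keyboard', 'the'] (min_width=12, slack=0)
Line 4: ['island'] (min_width=6, slack=6)
Line 5: ['journey'] (min_width=7, slack=5)
Line 6: ['chemistry'] (min_width=9, slack=3)
Line 7: ['dinosaur'] (min_width=8, slack=4)
Line 8: ['plane'] (min_width=5, slack=7)
Line 9: ['machine'] (min_width=7, slack=5)

Answer: |number   cup|
|pencil      |
|keyboard the|
|island      |
|journey     |
|chemistry   |
|dinosaur    |
|plane       |
|machine     |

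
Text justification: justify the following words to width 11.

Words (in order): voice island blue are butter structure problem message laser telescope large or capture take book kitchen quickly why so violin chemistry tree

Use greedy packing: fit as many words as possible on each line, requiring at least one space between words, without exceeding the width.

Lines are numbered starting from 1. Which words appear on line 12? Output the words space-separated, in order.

Line 1: ['voice'] (min_width=5, slack=6)
Line 2: ['island', 'blue'] (min_width=11, slack=0)
Line 3: ['are', 'butter'] (min_width=10, slack=1)
Line 4: ['structure'] (min_width=9, slack=2)
Line 5: ['problem'] (min_width=7, slack=4)
Line 6: ['message'] (min_width=7, slack=4)
Line 7: ['laser'] (min_width=5, slack=6)
Line 8: ['telescope'] (min_width=9, slack=2)
Line 9: ['large', 'or'] (min_width=8, slack=3)
Line 10: ['capture'] (min_width=7, slack=4)
Line 11: ['take', 'book'] (min_width=9, slack=2)
Line 12: ['kitchen'] (min_width=7, slack=4)
Line 13: ['quickly', 'why'] (min_width=11, slack=0)
Line 14: ['so', 'violin'] (min_width=9, slack=2)
Line 15: ['chemistry'] (min_width=9, slack=2)
Line 16: ['tree'] (min_width=4, slack=7)

Answer: kitchen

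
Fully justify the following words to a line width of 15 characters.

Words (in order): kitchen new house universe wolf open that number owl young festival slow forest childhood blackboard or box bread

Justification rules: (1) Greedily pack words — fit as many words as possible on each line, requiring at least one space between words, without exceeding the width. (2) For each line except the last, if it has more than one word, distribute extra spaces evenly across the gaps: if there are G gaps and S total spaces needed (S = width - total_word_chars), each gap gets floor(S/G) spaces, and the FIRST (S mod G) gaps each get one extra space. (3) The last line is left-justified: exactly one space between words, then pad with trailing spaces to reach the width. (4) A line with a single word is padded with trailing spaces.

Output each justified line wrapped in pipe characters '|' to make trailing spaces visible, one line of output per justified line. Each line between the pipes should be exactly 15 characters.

Line 1: ['kitchen', 'new'] (min_width=11, slack=4)
Line 2: ['house', 'universe'] (min_width=14, slack=1)
Line 3: ['wolf', 'open', 'that'] (min_width=14, slack=1)
Line 4: ['number', 'owl'] (min_width=10, slack=5)
Line 5: ['young', 'festival'] (min_width=14, slack=1)
Line 6: ['slow', 'forest'] (min_width=11, slack=4)
Line 7: ['childhood'] (min_width=9, slack=6)
Line 8: ['blackboard', 'or'] (min_width=13, slack=2)
Line 9: ['box', 'bread'] (min_width=9, slack=6)

Answer: |kitchen     new|
|house  universe|
|wolf  open that|
|number      owl|
|young  festival|
|slow     forest|
|childhood      |
|blackboard   or|
|box bread      |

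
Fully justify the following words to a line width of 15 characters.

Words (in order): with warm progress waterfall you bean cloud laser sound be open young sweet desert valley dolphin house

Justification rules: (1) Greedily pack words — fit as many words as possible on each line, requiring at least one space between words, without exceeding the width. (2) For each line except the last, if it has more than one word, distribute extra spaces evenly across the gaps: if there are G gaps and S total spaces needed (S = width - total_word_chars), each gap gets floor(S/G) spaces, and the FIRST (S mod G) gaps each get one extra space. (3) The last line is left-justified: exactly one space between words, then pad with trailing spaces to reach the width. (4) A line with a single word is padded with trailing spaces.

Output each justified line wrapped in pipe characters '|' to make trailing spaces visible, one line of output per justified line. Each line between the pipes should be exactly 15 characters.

Answer: |with       warm|
|progress       |
|waterfall   you|
|bean      cloud|
|laser  sound be|
|open      young|
|sweet    desert|
|valley  dolphin|
|house          |

Derivation:
Line 1: ['with', 'warm'] (min_width=9, slack=6)
Line 2: ['progress'] (min_width=8, slack=7)
Line 3: ['waterfall', 'you'] (min_width=13, slack=2)
Line 4: ['bean', 'cloud'] (min_width=10, slack=5)
Line 5: ['laser', 'sound', 'be'] (min_width=14, slack=1)
Line 6: ['open', 'young'] (min_width=10, slack=5)
Line 7: ['sweet', 'desert'] (min_width=12, slack=3)
Line 8: ['valley', 'dolphin'] (min_width=14, slack=1)
Line 9: ['house'] (min_width=5, slack=10)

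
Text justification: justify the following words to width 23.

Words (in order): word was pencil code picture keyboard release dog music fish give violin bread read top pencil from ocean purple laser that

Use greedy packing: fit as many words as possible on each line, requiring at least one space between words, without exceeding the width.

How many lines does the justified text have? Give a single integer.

Line 1: ['word', 'was', 'pencil', 'code'] (min_width=20, slack=3)
Line 2: ['picture', 'keyboard'] (min_width=16, slack=7)
Line 3: ['release', 'dog', 'music', 'fish'] (min_width=22, slack=1)
Line 4: ['give', 'violin', 'bread', 'read'] (min_width=22, slack=1)
Line 5: ['top', 'pencil', 'from', 'ocean'] (min_width=21, slack=2)
Line 6: ['purple', 'laser', 'that'] (min_width=17, slack=6)
Total lines: 6

Answer: 6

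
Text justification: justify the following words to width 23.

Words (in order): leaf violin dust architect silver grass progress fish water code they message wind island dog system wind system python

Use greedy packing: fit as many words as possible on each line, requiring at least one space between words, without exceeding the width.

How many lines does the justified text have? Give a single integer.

Answer: 6

Derivation:
Line 1: ['leaf', 'violin', 'dust'] (min_width=16, slack=7)
Line 2: ['architect', 'silver', 'grass'] (min_width=22, slack=1)
Line 3: ['progress', 'fish', 'water'] (min_width=19, slack=4)
Line 4: ['code', 'they', 'message', 'wind'] (min_width=22, slack=1)
Line 5: ['island', 'dog', 'system', 'wind'] (min_width=22, slack=1)
Line 6: ['system', 'python'] (min_width=13, slack=10)
Total lines: 6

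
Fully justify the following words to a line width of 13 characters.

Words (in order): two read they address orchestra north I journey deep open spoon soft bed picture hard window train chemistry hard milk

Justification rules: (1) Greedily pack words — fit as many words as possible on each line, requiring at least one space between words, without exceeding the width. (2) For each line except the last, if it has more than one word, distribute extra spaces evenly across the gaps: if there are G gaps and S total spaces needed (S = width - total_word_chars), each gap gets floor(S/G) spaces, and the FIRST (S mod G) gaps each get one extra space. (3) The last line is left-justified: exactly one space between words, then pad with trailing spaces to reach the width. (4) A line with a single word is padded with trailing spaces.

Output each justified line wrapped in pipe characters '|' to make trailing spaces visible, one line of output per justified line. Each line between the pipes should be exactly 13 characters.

Line 1: ['two', 'read', 'they'] (min_width=13, slack=0)
Line 2: ['address'] (min_width=7, slack=6)
Line 3: ['orchestra'] (min_width=9, slack=4)
Line 4: ['north', 'I'] (min_width=7, slack=6)
Line 5: ['journey', 'deep'] (min_width=12, slack=1)
Line 6: ['open', 'spoon'] (min_width=10, slack=3)
Line 7: ['soft', 'bed'] (min_width=8, slack=5)
Line 8: ['picture', 'hard'] (min_width=12, slack=1)
Line 9: ['window', 'train'] (min_width=12, slack=1)
Line 10: ['chemistry'] (min_width=9, slack=4)
Line 11: ['hard', 'milk'] (min_width=9, slack=4)

Answer: |two read they|
|address      |
|orchestra    |
|north       I|
|journey  deep|
|open    spoon|
|soft      bed|
|picture  hard|
|window  train|
|chemistry    |
|hard milk    |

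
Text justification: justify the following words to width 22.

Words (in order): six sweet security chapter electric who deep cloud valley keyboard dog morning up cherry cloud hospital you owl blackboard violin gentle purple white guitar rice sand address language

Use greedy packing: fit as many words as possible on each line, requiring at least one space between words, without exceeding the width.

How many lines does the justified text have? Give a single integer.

Line 1: ['six', 'sweet', 'security'] (min_width=18, slack=4)
Line 2: ['chapter', 'electric', 'who'] (min_width=20, slack=2)
Line 3: ['deep', 'cloud', 'valley'] (min_width=17, slack=5)
Line 4: ['keyboard', 'dog', 'morning'] (min_width=20, slack=2)
Line 5: ['up', 'cherry', 'cloud'] (min_width=15, slack=7)
Line 6: ['hospital', 'you', 'owl'] (min_width=16, slack=6)
Line 7: ['blackboard', 'violin'] (min_width=17, slack=5)
Line 8: ['gentle', 'purple', 'white'] (min_width=19, slack=3)
Line 9: ['guitar', 'rice', 'sand'] (min_width=16, slack=6)
Line 10: ['address', 'language'] (min_width=16, slack=6)
Total lines: 10

Answer: 10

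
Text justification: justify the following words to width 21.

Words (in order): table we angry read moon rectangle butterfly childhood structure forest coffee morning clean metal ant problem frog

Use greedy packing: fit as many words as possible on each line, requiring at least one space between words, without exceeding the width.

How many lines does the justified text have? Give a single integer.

Answer: 7

Derivation:
Line 1: ['table', 'we', 'angry', 'read'] (min_width=19, slack=2)
Line 2: ['moon', 'rectangle'] (min_width=14, slack=7)
Line 3: ['butterfly', 'childhood'] (min_width=19, slack=2)
Line 4: ['structure', 'forest'] (min_width=16, slack=5)
Line 5: ['coffee', 'morning', 'clean'] (min_width=20, slack=1)
Line 6: ['metal', 'ant', 'problem'] (min_width=17, slack=4)
Line 7: ['frog'] (min_width=4, slack=17)
Total lines: 7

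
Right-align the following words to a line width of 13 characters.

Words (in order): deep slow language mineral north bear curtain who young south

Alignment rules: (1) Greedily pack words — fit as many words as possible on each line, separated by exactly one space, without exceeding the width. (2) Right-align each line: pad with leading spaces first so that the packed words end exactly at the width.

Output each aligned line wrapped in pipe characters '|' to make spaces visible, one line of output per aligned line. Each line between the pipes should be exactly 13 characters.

Line 1: ['deep', 'slow'] (min_width=9, slack=4)
Line 2: ['language'] (min_width=8, slack=5)
Line 3: ['mineral', 'north'] (min_width=13, slack=0)
Line 4: ['bear', 'curtain'] (min_width=12, slack=1)
Line 5: ['who', 'young'] (min_width=9, slack=4)
Line 6: ['south'] (min_width=5, slack=8)

Answer: |    deep slow|
|     language|
|mineral north|
| bear curtain|
|    who young|
|        south|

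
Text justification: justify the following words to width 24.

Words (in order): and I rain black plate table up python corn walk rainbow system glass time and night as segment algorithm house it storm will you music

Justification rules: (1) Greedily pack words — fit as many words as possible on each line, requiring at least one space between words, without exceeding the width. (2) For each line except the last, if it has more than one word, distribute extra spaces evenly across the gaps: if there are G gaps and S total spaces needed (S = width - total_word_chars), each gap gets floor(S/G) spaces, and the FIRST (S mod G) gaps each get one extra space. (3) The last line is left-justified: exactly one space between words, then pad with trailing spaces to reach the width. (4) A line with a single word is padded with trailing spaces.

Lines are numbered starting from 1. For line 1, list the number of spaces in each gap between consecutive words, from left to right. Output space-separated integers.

Line 1: ['and', 'I', 'rain', 'black', 'plate'] (min_width=22, slack=2)
Line 2: ['table', 'up', 'python', 'corn'] (min_width=20, slack=4)
Line 3: ['walk', 'rainbow', 'system'] (min_width=19, slack=5)
Line 4: ['glass', 'time', 'and', 'night', 'as'] (min_width=23, slack=1)
Line 5: ['segment', 'algorithm', 'house'] (min_width=23, slack=1)
Line 6: ['it', 'storm', 'will', 'you', 'music'] (min_width=23, slack=1)

Answer: 2 2 1 1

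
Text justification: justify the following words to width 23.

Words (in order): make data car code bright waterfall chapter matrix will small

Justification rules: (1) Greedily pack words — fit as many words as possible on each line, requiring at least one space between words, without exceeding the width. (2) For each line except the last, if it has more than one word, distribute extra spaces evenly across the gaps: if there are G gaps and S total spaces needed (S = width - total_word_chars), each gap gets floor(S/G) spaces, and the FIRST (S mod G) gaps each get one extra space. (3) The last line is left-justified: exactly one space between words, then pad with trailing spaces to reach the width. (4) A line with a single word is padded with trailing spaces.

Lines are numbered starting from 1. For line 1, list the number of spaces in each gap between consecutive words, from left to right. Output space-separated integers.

Line 1: ['make', 'data', 'car', 'code'] (min_width=18, slack=5)
Line 2: ['bright', 'waterfall'] (min_width=16, slack=7)
Line 3: ['chapter', 'matrix', 'will'] (min_width=19, slack=4)
Line 4: ['small'] (min_width=5, slack=18)

Answer: 3 3 2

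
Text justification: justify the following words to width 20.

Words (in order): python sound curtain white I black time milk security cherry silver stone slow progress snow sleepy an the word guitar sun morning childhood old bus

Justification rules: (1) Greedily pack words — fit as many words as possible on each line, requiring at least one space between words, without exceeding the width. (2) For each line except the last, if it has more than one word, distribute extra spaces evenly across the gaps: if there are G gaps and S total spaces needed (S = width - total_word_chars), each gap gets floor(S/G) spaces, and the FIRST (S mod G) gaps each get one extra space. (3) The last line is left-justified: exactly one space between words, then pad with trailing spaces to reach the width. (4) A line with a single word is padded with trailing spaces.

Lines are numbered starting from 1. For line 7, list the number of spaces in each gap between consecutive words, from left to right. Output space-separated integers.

Line 1: ['python', 'sound', 'curtain'] (min_width=20, slack=0)
Line 2: ['white', 'I', 'black', 'time'] (min_width=18, slack=2)
Line 3: ['milk', 'security', 'cherry'] (min_width=20, slack=0)
Line 4: ['silver', 'stone', 'slow'] (min_width=17, slack=3)
Line 5: ['progress', 'snow', 'sleepy'] (min_width=20, slack=0)
Line 6: ['an', 'the', 'word', 'guitar'] (min_width=18, slack=2)
Line 7: ['sun', 'morning'] (min_width=11, slack=9)
Line 8: ['childhood', 'old', 'bus'] (min_width=17, slack=3)

Answer: 10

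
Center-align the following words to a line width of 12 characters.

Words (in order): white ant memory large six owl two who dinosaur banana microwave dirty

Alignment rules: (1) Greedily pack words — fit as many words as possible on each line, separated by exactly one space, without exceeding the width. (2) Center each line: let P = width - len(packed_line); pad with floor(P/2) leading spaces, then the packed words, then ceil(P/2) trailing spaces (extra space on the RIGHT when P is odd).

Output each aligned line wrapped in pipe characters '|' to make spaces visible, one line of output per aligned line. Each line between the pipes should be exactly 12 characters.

Line 1: ['white', 'ant'] (min_width=9, slack=3)
Line 2: ['memory', 'large'] (min_width=12, slack=0)
Line 3: ['six', 'owl', 'two'] (min_width=11, slack=1)
Line 4: ['who', 'dinosaur'] (min_width=12, slack=0)
Line 5: ['banana'] (min_width=6, slack=6)
Line 6: ['microwave'] (min_width=9, slack=3)
Line 7: ['dirty'] (min_width=5, slack=7)

Answer: | white ant  |
|memory large|
|six owl two |
|who dinosaur|
|   banana   |
| microwave  |
|   dirty    |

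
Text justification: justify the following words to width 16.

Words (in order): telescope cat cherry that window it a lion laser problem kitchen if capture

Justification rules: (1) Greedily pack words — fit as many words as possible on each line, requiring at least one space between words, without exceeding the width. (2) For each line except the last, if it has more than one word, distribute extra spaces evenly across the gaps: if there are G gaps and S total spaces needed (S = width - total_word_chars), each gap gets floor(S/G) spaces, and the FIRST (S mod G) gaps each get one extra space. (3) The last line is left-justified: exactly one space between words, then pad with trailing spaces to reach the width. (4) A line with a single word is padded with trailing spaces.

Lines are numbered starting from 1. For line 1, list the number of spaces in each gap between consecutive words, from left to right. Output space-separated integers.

Line 1: ['telescope', 'cat'] (min_width=13, slack=3)
Line 2: ['cherry', 'that'] (min_width=11, slack=5)
Line 3: ['window', 'it', 'a', 'lion'] (min_width=16, slack=0)
Line 4: ['laser', 'problem'] (min_width=13, slack=3)
Line 5: ['kitchen', 'if'] (min_width=10, slack=6)
Line 6: ['capture'] (min_width=7, slack=9)

Answer: 4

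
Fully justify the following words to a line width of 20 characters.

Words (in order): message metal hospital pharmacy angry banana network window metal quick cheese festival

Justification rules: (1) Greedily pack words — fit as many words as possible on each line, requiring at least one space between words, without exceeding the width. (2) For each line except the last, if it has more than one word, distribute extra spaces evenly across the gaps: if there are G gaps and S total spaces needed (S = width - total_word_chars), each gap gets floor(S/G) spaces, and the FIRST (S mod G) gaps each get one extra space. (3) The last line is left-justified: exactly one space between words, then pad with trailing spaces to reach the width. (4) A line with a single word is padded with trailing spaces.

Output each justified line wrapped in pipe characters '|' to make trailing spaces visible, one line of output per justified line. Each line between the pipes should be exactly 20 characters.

Line 1: ['message', 'metal'] (min_width=13, slack=7)
Line 2: ['hospital', 'pharmacy'] (min_width=17, slack=3)
Line 3: ['angry', 'banana', 'network'] (min_width=20, slack=0)
Line 4: ['window', 'metal', 'quick'] (min_width=18, slack=2)
Line 5: ['cheese', 'festival'] (min_width=15, slack=5)

Answer: |message        metal|
|hospital    pharmacy|
|angry banana network|
|window  metal  quick|
|cheese festival     |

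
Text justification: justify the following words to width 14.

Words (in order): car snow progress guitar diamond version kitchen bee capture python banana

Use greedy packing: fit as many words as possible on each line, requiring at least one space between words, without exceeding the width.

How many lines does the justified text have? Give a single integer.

Answer: 7

Derivation:
Line 1: ['car', 'snow'] (min_width=8, slack=6)
Line 2: ['progress'] (min_width=8, slack=6)
Line 3: ['guitar', 'diamond'] (min_width=14, slack=0)
Line 4: ['version'] (min_width=7, slack=7)
Line 5: ['kitchen', 'bee'] (min_width=11, slack=3)
Line 6: ['capture', 'python'] (min_width=14, slack=0)
Line 7: ['banana'] (min_width=6, slack=8)
Total lines: 7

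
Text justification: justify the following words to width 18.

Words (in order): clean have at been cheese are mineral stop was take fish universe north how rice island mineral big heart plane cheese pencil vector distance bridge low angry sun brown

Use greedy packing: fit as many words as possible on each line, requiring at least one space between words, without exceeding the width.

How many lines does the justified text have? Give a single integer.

Line 1: ['clean', 'have', 'at', 'been'] (min_width=18, slack=0)
Line 2: ['cheese', 'are', 'mineral'] (min_width=18, slack=0)
Line 3: ['stop', 'was', 'take', 'fish'] (min_width=18, slack=0)
Line 4: ['universe', 'north', 'how'] (min_width=18, slack=0)
Line 5: ['rice', 'island'] (min_width=11, slack=7)
Line 6: ['mineral', 'big', 'heart'] (min_width=17, slack=1)
Line 7: ['plane', 'cheese'] (min_width=12, slack=6)
Line 8: ['pencil', 'vector'] (min_width=13, slack=5)
Line 9: ['distance', 'bridge'] (min_width=15, slack=3)
Line 10: ['low', 'angry', 'sun'] (min_width=13, slack=5)
Line 11: ['brown'] (min_width=5, slack=13)
Total lines: 11

Answer: 11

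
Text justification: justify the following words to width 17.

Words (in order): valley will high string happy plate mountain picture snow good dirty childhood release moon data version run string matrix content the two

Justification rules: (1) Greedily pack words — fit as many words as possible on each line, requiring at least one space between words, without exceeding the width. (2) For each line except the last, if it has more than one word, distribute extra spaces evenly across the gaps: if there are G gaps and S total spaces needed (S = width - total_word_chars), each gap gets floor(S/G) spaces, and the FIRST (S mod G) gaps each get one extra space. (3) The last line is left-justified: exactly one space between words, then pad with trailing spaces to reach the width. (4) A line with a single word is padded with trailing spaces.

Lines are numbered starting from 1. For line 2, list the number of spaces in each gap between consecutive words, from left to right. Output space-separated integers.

Line 1: ['valley', 'will', 'high'] (min_width=16, slack=1)
Line 2: ['string', 'happy'] (min_width=12, slack=5)
Line 3: ['plate', 'mountain'] (min_width=14, slack=3)
Line 4: ['picture', 'snow', 'good'] (min_width=17, slack=0)
Line 5: ['dirty', 'childhood'] (min_width=15, slack=2)
Line 6: ['release', 'moon', 'data'] (min_width=17, slack=0)
Line 7: ['version', 'run'] (min_width=11, slack=6)
Line 8: ['string', 'matrix'] (min_width=13, slack=4)
Line 9: ['content', 'the', 'two'] (min_width=15, slack=2)

Answer: 6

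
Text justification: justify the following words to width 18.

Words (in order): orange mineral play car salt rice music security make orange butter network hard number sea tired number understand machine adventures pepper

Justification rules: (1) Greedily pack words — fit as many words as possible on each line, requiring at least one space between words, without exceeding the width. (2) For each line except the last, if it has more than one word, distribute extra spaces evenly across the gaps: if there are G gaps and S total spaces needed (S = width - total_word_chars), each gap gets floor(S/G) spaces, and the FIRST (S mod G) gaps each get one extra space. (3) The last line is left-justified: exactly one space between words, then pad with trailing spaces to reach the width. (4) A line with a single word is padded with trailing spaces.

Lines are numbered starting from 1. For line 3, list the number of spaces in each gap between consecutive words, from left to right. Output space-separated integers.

Answer: 5

Derivation:
Line 1: ['orange', 'mineral'] (min_width=14, slack=4)
Line 2: ['play', 'car', 'salt', 'rice'] (min_width=18, slack=0)
Line 3: ['music', 'security'] (min_width=14, slack=4)
Line 4: ['make', 'orange', 'butter'] (min_width=18, slack=0)
Line 5: ['network', 'hard'] (min_width=12, slack=6)
Line 6: ['number', 'sea', 'tired'] (min_width=16, slack=2)
Line 7: ['number', 'understand'] (min_width=17, slack=1)
Line 8: ['machine', 'adventures'] (min_width=18, slack=0)
Line 9: ['pepper'] (min_width=6, slack=12)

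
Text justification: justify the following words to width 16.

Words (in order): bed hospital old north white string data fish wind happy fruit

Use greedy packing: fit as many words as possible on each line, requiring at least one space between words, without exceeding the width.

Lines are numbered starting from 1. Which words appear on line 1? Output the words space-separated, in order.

Answer: bed hospital old

Derivation:
Line 1: ['bed', 'hospital', 'old'] (min_width=16, slack=0)
Line 2: ['north', 'white'] (min_width=11, slack=5)
Line 3: ['string', 'data', 'fish'] (min_width=16, slack=0)
Line 4: ['wind', 'happy', 'fruit'] (min_width=16, slack=0)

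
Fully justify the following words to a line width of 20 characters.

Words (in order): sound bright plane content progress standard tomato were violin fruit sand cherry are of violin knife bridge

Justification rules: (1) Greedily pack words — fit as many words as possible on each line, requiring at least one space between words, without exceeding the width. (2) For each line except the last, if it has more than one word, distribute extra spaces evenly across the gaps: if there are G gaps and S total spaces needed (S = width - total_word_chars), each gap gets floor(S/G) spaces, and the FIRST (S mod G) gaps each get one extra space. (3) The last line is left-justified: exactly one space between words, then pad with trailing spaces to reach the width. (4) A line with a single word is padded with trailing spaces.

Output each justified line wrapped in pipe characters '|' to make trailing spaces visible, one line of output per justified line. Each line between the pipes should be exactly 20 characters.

Line 1: ['sound', 'bright', 'plane'] (min_width=18, slack=2)
Line 2: ['content', 'progress'] (min_width=16, slack=4)
Line 3: ['standard', 'tomato', 'were'] (min_width=20, slack=0)
Line 4: ['violin', 'fruit', 'sand'] (min_width=17, slack=3)
Line 5: ['cherry', 'are', 'of', 'violin'] (min_width=20, slack=0)
Line 6: ['knife', 'bridge'] (min_width=12, slack=8)

Answer: |sound  bright  plane|
|content     progress|
|standard tomato were|
|violin   fruit  sand|
|cherry are of violin|
|knife bridge        |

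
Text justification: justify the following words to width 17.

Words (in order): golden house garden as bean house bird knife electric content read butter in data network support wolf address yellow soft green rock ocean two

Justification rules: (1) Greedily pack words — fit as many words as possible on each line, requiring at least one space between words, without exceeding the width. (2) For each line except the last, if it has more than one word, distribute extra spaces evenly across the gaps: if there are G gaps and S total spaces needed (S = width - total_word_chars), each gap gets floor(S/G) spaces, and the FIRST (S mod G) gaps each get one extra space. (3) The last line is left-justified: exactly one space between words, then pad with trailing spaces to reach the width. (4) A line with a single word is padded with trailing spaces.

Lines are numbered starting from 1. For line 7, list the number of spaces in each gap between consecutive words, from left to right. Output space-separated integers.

Answer: 6

Derivation:
Line 1: ['golden', 'house'] (min_width=12, slack=5)
Line 2: ['garden', 'as', 'bean'] (min_width=14, slack=3)
Line 3: ['house', 'bird', 'knife'] (min_width=16, slack=1)
Line 4: ['electric', 'content'] (min_width=16, slack=1)
Line 5: ['read', 'butter', 'in'] (min_width=14, slack=3)
Line 6: ['data', 'network'] (min_width=12, slack=5)
Line 7: ['support', 'wolf'] (min_width=12, slack=5)
Line 8: ['address', 'yellow'] (min_width=14, slack=3)
Line 9: ['soft', 'green', 'rock'] (min_width=15, slack=2)
Line 10: ['ocean', 'two'] (min_width=9, slack=8)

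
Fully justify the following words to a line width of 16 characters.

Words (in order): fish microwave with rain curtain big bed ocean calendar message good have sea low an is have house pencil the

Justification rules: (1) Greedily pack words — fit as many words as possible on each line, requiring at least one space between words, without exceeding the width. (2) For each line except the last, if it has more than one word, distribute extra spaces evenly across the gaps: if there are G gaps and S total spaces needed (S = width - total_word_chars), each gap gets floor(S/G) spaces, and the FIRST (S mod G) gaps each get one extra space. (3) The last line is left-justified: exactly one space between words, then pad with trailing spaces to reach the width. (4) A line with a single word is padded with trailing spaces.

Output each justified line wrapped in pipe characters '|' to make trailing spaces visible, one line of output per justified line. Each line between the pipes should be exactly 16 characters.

Line 1: ['fish', 'microwave'] (min_width=14, slack=2)
Line 2: ['with', 'rain'] (min_width=9, slack=7)
Line 3: ['curtain', 'big', 'bed'] (min_width=15, slack=1)
Line 4: ['ocean', 'calendar'] (min_width=14, slack=2)
Line 5: ['message', 'good'] (min_width=12, slack=4)
Line 6: ['have', 'sea', 'low', 'an'] (min_width=15, slack=1)
Line 7: ['is', 'have', 'house'] (min_width=13, slack=3)
Line 8: ['pencil', 'the'] (min_width=10, slack=6)

Answer: |fish   microwave|
|with        rain|
|curtain  big bed|
|ocean   calendar|
|message     good|
|have  sea low an|
|is   have  house|
|pencil the      |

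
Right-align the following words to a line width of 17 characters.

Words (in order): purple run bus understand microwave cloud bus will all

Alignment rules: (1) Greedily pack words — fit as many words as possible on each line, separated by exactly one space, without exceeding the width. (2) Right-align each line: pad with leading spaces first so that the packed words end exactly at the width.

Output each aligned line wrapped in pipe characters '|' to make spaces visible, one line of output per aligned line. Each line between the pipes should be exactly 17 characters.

Answer: |   purple run bus|
|       understand|
|  microwave cloud|
|     bus will all|

Derivation:
Line 1: ['purple', 'run', 'bus'] (min_width=14, slack=3)
Line 2: ['understand'] (min_width=10, slack=7)
Line 3: ['microwave', 'cloud'] (min_width=15, slack=2)
Line 4: ['bus', 'will', 'all'] (min_width=12, slack=5)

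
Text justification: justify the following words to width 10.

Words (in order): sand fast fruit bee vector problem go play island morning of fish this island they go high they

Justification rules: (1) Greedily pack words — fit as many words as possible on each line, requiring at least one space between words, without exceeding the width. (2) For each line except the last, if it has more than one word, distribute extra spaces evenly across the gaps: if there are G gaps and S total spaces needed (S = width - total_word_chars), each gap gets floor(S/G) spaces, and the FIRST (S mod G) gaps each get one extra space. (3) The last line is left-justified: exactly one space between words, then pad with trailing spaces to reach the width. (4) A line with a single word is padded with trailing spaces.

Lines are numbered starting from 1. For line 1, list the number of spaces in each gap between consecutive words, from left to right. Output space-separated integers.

Answer: 2

Derivation:
Line 1: ['sand', 'fast'] (min_width=9, slack=1)
Line 2: ['fruit', 'bee'] (min_width=9, slack=1)
Line 3: ['vector'] (min_width=6, slack=4)
Line 4: ['problem', 'go'] (min_width=10, slack=0)
Line 5: ['play'] (min_width=4, slack=6)
Line 6: ['island'] (min_width=6, slack=4)
Line 7: ['morning', 'of'] (min_width=10, slack=0)
Line 8: ['fish', 'this'] (min_width=9, slack=1)
Line 9: ['island'] (min_width=6, slack=4)
Line 10: ['they', 'go'] (min_width=7, slack=3)
Line 11: ['high', 'they'] (min_width=9, slack=1)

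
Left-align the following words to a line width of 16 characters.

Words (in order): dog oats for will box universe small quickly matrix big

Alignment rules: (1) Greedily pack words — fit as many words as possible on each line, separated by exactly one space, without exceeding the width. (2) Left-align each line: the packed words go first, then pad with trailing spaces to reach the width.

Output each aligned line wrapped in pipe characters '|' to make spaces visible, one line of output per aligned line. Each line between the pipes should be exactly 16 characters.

Line 1: ['dog', 'oats', 'for'] (min_width=12, slack=4)
Line 2: ['will', 'box'] (min_width=8, slack=8)
Line 3: ['universe', 'small'] (min_width=14, slack=2)
Line 4: ['quickly', 'matrix'] (min_width=14, slack=2)
Line 5: ['big'] (min_width=3, slack=13)

Answer: |dog oats for    |
|will box        |
|universe small  |
|quickly matrix  |
|big             |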